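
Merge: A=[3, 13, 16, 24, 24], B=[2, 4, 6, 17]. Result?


Compare heads, take smaller each step.
Merged: [2, 3, 4, 6, 13, 16, 17, 24, 24]


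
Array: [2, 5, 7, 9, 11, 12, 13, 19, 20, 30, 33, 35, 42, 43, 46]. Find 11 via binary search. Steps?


Search for 11:
[0,14] mid=7 arr[7]=19
[0,6] mid=3 arr[3]=9
[4,6] mid=5 arr[5]=12
[4,4] mid=4 arr[4]=11
Total: 4 comparisons


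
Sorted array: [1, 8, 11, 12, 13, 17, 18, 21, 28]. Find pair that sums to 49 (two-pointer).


Two pointers: lo=0, hi=8
Found pair: (21, 28) summing to 49


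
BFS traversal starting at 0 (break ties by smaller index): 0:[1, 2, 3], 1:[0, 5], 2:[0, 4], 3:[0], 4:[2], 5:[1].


BFS queue: start with [0]
Visit order: [0, 1, 2, 3, 5, 4]


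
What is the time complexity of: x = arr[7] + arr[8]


Analysis: constant-time operation, no loop
Complexity: O(1)


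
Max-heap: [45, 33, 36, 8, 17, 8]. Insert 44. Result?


Append 44: [45, 33, 36, 8, 17, 8, 44]
Bubble up: swap idx 6(44) with idx 2(36)
Result: [45, 33, 44, 8, 17, 8, 36]


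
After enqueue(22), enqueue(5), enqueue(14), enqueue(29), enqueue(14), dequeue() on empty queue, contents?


enqueue(22) -> [22]
enqueue(5) -> [22, 5]
enqueue(14) -> [22, 5, 14]
enqueue(29) -> [22, 5, 14, 29]
enqueue(14) -> [22, 5, 14, 29, 14]
dequeue() returns 22 -> [5, 14, 29, 14]
Final queue (front to back): [5, 14, 29, 14]


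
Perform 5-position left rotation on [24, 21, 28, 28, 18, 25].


Left rotate by 5: [25, 24, 21, 28, 28, 18]


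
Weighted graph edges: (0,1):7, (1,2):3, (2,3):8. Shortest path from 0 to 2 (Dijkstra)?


Dijkstra from 0:
Distances: {0: 0, 1: 7, 2: 10, 3: 18}
Shortest distance to 2 = 10, path = [0, 1, 2]


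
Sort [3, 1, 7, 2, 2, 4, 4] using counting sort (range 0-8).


Count array: [0, 1, 2, 1, 2, 0, 0, 1, 0]
Reconstruct: [1, 2, 2, 3, 4, 4, 7]


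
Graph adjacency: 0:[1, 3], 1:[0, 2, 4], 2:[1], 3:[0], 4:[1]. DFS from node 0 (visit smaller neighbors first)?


DFS stack-based: start with [0]
Visit order: [0, 1, 2, 4, 3]


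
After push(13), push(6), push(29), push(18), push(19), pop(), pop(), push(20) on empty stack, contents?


push(13) -> [13]
push(6) -> [13, 6]
push(29) -> [13, 6, 29]
push(18) -> [13, 6, 29, 18]
push(19) -> [13, 6, 29, 18, 19]
pop() returns 19 -> [13, 6, 29, 18]
pop() returns 18 -> [13, 6, 29]
push(20) -> [13, 6, 29, 20]
Final stack (bottom to top): [13, 6, 29, 20]


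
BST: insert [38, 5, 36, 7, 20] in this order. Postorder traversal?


Root = 38; build tree by BST insertion.
Postorder traversal: [20, 7, 36, 5, 38]


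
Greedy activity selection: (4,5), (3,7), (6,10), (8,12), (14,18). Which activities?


Greedy: pick earliest-ending, then skip overlaps.
Selected (3 activities): [(4, 5), (6, 10), (14, 18)]


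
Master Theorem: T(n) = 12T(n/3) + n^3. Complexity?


a=12, b=3, c=3. log_3(12)=2.262 < c=3. Case 3: O(n^c) = O(n^3)
Complexity: O(n^3)


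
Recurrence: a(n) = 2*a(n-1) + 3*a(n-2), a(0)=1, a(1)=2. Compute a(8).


Build bottom-up:
...a(6)=547, a(7)=1640, a(8)=2*1640+3*547=4921


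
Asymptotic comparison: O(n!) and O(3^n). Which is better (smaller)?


exponential (base 3) grows slower than factorial
O(3^n) is asymptotically smaller; O(n!) grows faster


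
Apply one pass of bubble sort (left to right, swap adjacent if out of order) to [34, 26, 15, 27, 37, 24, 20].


After one pass: [26, 15, 27, 34, 24, 20, 37]


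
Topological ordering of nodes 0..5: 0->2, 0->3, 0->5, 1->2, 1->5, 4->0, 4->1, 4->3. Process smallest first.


Kahn's algorithm, process smallest node first
Order: [4, 0, 1, 2, 3, 5]


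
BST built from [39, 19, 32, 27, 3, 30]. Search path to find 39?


BST root = 39
Search for 39: compare at each node
Path: [39]


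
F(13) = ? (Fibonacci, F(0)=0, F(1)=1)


F(n)=F(n-1)+F(n-2)
...F(11)=89, F(12)=144, F(13)=233


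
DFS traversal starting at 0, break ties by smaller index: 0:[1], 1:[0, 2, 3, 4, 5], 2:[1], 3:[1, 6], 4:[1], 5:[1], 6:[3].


DFS stack-based: start with [0]
Visit order: [0, 1, 2, 3, 6, 4, 5]


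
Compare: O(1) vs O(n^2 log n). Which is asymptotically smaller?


constant grows slower than n^2 log n
O(1) is asymptotically smaller; O(n^2 log n) grows faster


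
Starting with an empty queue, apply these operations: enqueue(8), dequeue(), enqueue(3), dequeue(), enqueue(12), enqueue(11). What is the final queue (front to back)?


enqueue(8) -> [8]
dequeue() returns 8 -> []
enqueue(3) -> [3]
dequeue() returns 3 -> []
enqueue(12) -> [12]
enqueue(11) -> [12, 11]
Final queue (front to back): [12, 11]


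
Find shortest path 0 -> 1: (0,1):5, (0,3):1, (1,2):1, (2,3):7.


Dijkstra from 0:
Distances: {0: 0, 1: 5, 2: 6, 3: 1}
Shortest distance to 1 = 5, path = [0, 1]


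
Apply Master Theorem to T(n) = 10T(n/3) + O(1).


a=10, b=3, c=0. log_3(10)=2.096 > c=0. Case 1: O(n^log_b(a)) = O(n^2.096)
Complexity: O(n^2.096)


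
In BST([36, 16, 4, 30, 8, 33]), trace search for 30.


BST root = 36
Search for 30: compare at each node
Path: [36, 16, 30]


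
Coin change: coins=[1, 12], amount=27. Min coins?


dp[0]=0; dp[i]=1+min(dp[i-c] for c in coins)
...dp[22]=11, dp[23]=12, dp[24]=2, dp[25]=3, dp[26]=4, dp[27]=5
Minimum coins for 27 = 5


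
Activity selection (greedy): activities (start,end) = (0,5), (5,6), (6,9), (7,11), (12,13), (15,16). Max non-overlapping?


Greedy: pick earliest-ending, then skip overlaps.
Selected (5 activities): [(0, 5), (5, 6), (6, 9), (12, 13), (15, 16)]


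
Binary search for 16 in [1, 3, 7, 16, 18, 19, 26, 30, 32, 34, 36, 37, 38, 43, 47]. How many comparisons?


Search for 16:
[0,14] mid=7 arr[7]=30
[0,6] mid=3 arr[3]=16
Total: 2 comparisons


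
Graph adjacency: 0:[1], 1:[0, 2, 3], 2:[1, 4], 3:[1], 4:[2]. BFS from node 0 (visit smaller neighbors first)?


BFS queue: start with [0]
Visit order: [0, 1, 2, 3, 4]


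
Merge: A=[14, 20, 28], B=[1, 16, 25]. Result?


Compare heads, take smaller each step.
Merged: [1, 14, 16, 20, 25, 28]


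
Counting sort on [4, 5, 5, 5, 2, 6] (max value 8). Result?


Count array: [0, 0, 1, 0, 1, 3, 1, 0, 0]
Reconstruct: [2, 4, 5, 5, 5, 6]


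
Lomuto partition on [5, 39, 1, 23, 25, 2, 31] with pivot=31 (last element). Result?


Elements <= 31 go left of pivot.
Result: [5, 1, 23, 25, 2, 31, 39], pivot at index 5


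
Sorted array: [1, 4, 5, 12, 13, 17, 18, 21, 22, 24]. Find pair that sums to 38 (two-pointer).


Two pointers: lo=0, hi=9
Found pair: (17, 21) summing to 38


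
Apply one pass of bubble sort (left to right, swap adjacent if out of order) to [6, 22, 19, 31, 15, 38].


After one pass: [6, 19, 22, 15, 31, 38]


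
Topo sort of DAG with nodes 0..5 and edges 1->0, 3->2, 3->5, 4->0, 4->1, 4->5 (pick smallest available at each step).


Kahn's algorithm, process smallest node first
Order: [3, 2, 4, 1, 0, 5]


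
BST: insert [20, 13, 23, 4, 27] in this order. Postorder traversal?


Root = 20; build tree by BST insertion.
Postorder traversal: [4, 13, 27, 23, 20]


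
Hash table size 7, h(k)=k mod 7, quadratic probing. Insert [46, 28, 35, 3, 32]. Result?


Insertions: 46->slot 4; 28->slot 0; 35->slot 1; 3->slot 3; 32->slot 5
Table: [28, 35, None, 3, 46, 32, None]


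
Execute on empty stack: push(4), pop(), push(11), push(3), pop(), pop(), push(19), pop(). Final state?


push(4) -> [4]
pop() returns 4 -> []
push(11) -> [11]
push(3) -> [11, 3]
pop() returns 3 -> [11]
pop() returns 11 -> []
push(19) -> [19]
pop() returns 19 -> []
Final stack (bottom to top): []


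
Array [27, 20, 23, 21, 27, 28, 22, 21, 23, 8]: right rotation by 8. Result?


Right rotate by 8: [23, 21, 27, 28, 22, 21, 23, 8, 27, 20]


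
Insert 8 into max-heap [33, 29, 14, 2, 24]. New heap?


Append 8: [33, 29, 14, 2, 24, 8]
Bubble up: no swaps needed
Result: [33, 29, 14, 2, 24, 8]


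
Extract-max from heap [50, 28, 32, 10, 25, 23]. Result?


Max = 50
Replace root with last, heapify down
Resulting heap: [32, 28, 23, 10, 25]


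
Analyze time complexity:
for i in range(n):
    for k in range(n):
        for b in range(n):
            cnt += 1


Per nesting level: O(n) * O(n) * O(n) = O(n^3)
Complexity: O(n^3)


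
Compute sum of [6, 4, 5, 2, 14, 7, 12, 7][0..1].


Prefix sums: [0, 6, 10, 15, 17, 31, 38, 50, 57]
Sum[0..1] = prefix[2] - prefix[0] = 10 - 0 = 10


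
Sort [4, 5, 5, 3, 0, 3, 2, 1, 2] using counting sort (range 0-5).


Count array: [1, 1, 2, 2, 1, 2]
Reconstruct: [0, 1, 2, 2, 3, 3, 4, 5, 5]


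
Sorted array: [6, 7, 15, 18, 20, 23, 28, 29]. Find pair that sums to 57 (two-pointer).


Two pointers: lo=0, hi=7
Found pair: (28, 29) summing to 57


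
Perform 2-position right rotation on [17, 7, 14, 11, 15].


Right rotate by 2: [11, 15, 17, 7, 14]


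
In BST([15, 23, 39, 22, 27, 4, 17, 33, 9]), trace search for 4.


BST root = 15
Search for 4: compare at each node
Path: [15, 4]


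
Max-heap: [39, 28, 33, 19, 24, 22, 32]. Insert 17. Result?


Append 17: [39, 28, 33, 19, 24, 22, 32, 17]
Bubble up: no swaps needed
Result: [39, 28, 33, 19, 24, 22, 32, 17]


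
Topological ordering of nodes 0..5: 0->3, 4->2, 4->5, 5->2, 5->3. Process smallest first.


Kahn's algorithm, process smallest node first
Order: [0, 1, 4, 5, 2, 3]


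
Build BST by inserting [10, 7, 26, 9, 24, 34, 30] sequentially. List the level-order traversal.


Root = 10; build tree by BST insertion.
Level-Order traversal: [10, 7, 26, 9, 24, 34, 30]


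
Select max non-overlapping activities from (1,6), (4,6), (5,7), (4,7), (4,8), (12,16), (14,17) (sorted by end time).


Greedy: pick earliest-ending, then skip overlaps.
Selected (2 activities): [(1, 6), (12, 16)]


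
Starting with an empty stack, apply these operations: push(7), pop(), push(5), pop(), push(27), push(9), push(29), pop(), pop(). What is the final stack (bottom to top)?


push(7) -> [7]
pop() returns 7 -> []
push(5) -> [5]
pop() returns 5 -> []
push(27) -> [27]
push(9) -> [27, 9]
push(29) -> [27, 9, 29]
pop() returns 29 -> [27, 9]
pop() returns 9 -> [27]
Final stack (bottom to top): [27]


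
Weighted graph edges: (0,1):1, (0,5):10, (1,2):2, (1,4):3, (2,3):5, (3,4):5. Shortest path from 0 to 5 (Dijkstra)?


Dijkstra from 0:
Distances: {0: 0, 1: 1, 2: 3, 3: 8, 4: 4, 5: 10}
Shortest distance to 5 = 10, path = [0, 5]


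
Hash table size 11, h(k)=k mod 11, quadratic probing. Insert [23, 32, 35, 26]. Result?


Insertions: 23->slot 1; 32->slot 10; 35->slot 2; 26->slot 4
Table: [None, 23, 35, None, 26, None, None, None, None, None, 32]


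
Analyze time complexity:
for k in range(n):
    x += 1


Per nesting level: O(n) = O(n)
Complexity: O(n)


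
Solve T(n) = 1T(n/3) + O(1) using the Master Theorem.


a=1, b=3, c=0. log_3(1)=0 = c=0. Case 2: O(n^c log n) = O(log n)
Complexity: O(log n)


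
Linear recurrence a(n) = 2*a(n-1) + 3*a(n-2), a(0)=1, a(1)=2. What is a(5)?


Build bottom-up:
...a(3)=20, a(4)=61, a(5)=2*61+3*20=182


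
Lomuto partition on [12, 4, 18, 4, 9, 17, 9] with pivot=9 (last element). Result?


Elements <= 9 go left of pivot.
Result: [4, 4, 9, 9, 18, 17, 12], pivot at index 3


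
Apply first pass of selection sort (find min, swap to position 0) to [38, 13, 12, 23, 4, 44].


After one pass: [4, 13, 12, 23, 38, 44]


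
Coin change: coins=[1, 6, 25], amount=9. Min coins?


dp[0]=0; dp[i]=1+min(dp[i-c] for c in coins)
...dp[4]=4, dp[5]=5, dp[6]=1, dp[7]=2, dp[8]=3, dp[9]=4
Minimum coins for 9 = 4


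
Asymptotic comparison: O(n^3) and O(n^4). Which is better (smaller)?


cubic grows slower than quartic
O(n^3) is asymptotically smaller; O(n^4) grows faster


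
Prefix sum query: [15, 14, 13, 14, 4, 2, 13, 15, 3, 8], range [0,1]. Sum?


Prefix sums: [0, 15, 29, 42, 56, 60, 62, 75, 90, 93, 101]
Sum[0..1] = prefix[2] - prefix[0] = 29 - 0 = 29


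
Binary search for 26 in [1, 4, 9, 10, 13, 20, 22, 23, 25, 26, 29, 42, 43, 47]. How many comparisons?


Search for 26:
[0,13] mid=6 arr[6]=22
[7,13] mid=10 arr[10]=29
[7,9] mid=8 arr[8]=25
[9,9] mid=9 arr[9]=26
Total: 4 comparisons


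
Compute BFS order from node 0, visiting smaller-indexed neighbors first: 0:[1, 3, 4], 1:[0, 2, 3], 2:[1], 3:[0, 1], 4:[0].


BFS queue: start with [0]
Visit order: [0, 1, 3, 4, 2]


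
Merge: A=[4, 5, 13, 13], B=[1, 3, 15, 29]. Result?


Compare heads, take smaller each step.
Merged: [1, 3, 4, 5, 13, 13, 15, 29]


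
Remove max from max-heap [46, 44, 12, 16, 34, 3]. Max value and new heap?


Max = 46
Replace root with last, heapify down
Resulting heap: [44, 34, 12, 16, 3]


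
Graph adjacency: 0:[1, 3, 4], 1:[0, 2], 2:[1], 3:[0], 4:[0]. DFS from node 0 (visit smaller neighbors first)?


DFS stack-based: start with [0]
Visit order: [0, 1, 2, 3, 4]


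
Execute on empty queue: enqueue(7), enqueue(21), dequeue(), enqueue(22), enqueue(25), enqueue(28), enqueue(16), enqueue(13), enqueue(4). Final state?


enqueue(7) -> [7]
enqueue(21) -> [7, 21]
dequeue() returns 7 -> [21]
enqueue(22) -> [21, 22]
enqueue(25) -> [21, 22, 25]
enqueue(28) -> [21, 22, 25, 28]
enqueue(16) -> [21, 22, 25, 28, 16]
enqueue(13) -> [21, 22, 25, 28, 16, 13]
enqueue(4) -> [21, 22, 25, 28, 16, 13, 4]
Final queue (front to back): [21, 22, 25, 28, 16, 13, 4]


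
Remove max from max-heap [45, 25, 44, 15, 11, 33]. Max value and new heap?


Max = 45
Replace root with last, heapify down
Resulting heap: [44, 25, 33, 15, 11]


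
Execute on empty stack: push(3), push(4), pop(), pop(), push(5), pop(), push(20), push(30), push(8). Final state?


push(3) -> [3]
push(4) -> [3, 4]
pop() returns 4 -> [3]
pop() returns 3 -> []
push(5) -> [5]
pop() returns 5 -> []
push(20) -> [20]
push(30) -> [20, 30]
push(8) -> [20, 30, 8]
Final stack (bottom to top): [20, 30, 8]


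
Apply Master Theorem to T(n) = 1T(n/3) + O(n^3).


a=1, b=3, c=3. log_3(1)=0 < c=3. Case 3: O(n^c) = O(n^3)
Complexity: O(n^3)


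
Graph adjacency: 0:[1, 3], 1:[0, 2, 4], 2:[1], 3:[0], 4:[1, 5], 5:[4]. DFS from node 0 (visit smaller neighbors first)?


DFS stack-based: start with [0]
Visit order: [0, 1, 2, 4, 5, 3]


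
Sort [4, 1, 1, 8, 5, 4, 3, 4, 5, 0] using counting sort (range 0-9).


Count array: [1, 2, 0, 1, 3, 2, 0, 0, 1, 0]
Reconstruct: [0, 1, 1, 3, 4, 4, 4, 5, 5, 8]


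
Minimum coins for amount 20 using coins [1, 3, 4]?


dp[0]=0; dp[i]=1+min(dp[i-c] for c in coins)
...dp[15]=4, dp[16]=4, dp[17]=5, dp[18]=5, dp[19]=5, dp[20]=5
Minimum coins for 20 = 5


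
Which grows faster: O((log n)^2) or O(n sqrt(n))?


polylogarithmic grows slower than n^1.5
O((log n)^2) is asymptotically smaller; O(n sqrt(n)) grows faster


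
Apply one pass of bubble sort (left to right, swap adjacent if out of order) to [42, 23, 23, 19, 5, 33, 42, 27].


After one pass: [23, 23, 19, 5, 33, 42, 27, 42]


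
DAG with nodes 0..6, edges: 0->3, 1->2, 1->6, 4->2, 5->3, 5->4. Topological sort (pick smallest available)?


Kahn's algorithm, process smallest node first
Order: [0, 1, 5, 3, 4, 2, 6]


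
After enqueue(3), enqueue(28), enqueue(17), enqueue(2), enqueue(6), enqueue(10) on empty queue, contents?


enqueue(3) -> [3]
enqueue(28) -> [3, 28]
enqueue(17) -> [3, 28, 17]
enqueue(2) -> [3, 28, 17, 2]
enqueue(6) -> [3, 28, 17, 2, 6]
enqueue(10) -> [3, 28, 17, 2, 6, 10]
Final queue (front to back): [3, 28, 17, 2, 6, 10]


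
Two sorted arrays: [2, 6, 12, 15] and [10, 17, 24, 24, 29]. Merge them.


Compare heads, take smaller each step.
Merged: [2, 6, 10, 12, 15, 17, 24, 24, 29]


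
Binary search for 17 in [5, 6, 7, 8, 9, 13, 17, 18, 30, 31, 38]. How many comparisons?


Search for 17:
[0,10] mid=5 arr[5]=13
[6,10] mid=8 arr[8]=30
[6,7] mid=6 arr[6]=17
Total: 3 comparisons


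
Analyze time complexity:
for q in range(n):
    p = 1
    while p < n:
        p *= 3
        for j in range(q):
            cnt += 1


Per nesting level: O(n) * O(log n) * O(n) [triangular over q] = O(n^2 log n)
Complexity: O(n^2 log n)


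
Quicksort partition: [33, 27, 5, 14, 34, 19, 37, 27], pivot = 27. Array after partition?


Elements <= 27 go left of pivot.
Result: [27, 5, 14, 19, 27, 33, 37, 34], pivot at index 4


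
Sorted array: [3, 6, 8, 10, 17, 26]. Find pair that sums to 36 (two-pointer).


Two pointers: lo=0, hi=5
Found pair: (10, 26) summing to 36


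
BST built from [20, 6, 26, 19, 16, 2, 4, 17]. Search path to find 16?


BST root = 20
Search for 16: compare at each node
Path: [20, 6, 19, 16]


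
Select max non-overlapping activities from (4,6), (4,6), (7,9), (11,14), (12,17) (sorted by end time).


Greedy: pick earliest-ending, then skip overlaps.
Selected (3 activities): [(4, 6), (7, 9), (11, 14)]


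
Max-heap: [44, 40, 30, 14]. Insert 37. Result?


Append 37: [44, 40, 30, 14, 37]
Bubble up: no swaps needed
Result: [44, 40, 30, 14, 37]


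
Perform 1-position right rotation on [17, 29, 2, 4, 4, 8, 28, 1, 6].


Right rotate by 1: [6, 17, 29, 2, 4, 4, 8, 28, 1]


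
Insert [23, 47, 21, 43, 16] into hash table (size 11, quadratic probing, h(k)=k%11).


Insertions: 23->slot 1; 47->slot 3; 21->slot 10; 43->slot 0; 16->slot 5
Table: [43, 23, None, 47, None, 16, None, None, None, None, 21]


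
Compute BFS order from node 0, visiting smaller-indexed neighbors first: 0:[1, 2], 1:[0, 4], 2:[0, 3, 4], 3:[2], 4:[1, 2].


BFS queue: start with [0]
Visit order: [0, 1, 2, 4, 3]


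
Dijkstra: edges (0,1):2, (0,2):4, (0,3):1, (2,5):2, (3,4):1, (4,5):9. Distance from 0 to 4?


Dijkstra from 0:
Distances: {0: 0, 1: 2, 2: 4, 3: 1, 4: 2, 5: 6}
Shortest distance to 4 = 2, path = [0, 3, 4]


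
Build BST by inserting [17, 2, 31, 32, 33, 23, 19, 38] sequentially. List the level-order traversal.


Root = 17; build tree by BST insertion.
Level-Order traversal: [17, 2, 31, 23, 32, 19, 33, 38]


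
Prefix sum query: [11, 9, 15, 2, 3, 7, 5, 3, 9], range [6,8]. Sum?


Prefix sums: [0, 11, 20, 35, 37, 40, 47, 52, 55, 64]
Sum[6..8] = prefix[9] - prefix[6] = 64 - 47 = 17


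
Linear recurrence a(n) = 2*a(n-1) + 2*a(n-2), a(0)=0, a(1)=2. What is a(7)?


Build bottom-up:
...a(5)=88, a(6)=240, a(7)=2*240+2*88=656


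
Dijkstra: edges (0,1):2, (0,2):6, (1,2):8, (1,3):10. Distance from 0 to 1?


Dijkstra from 0:
Distances: {0: 0, 1: 2, 2: 6, 3: 12}
Shortest distance to 1 = 2, path = [0, 1]


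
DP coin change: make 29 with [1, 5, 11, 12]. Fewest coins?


dp[0]=0; dp[i]=1+min(dp[i-c] for c in coins)
...dp[24]=2, dp[25]=3, dp[26]=4, dp[27]=3, dp[28]=3, dp[29]=3
Minimum coins for 29 = 3


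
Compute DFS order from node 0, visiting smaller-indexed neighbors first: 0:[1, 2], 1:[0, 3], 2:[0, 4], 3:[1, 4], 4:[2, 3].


DFS stack-based: start with [0]
Visit order: [0, 1, 3, 4, 2]


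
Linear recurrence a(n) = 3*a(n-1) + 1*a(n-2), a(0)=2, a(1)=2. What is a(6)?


Build bottom-up:
...a(4)=86, a(5)=284, a(6)=3*284+1*86=938


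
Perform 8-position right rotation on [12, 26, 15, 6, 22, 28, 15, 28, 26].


Right rotate by 8: [26, 15, 6, 22, 28, 15, 28, 26, 12]


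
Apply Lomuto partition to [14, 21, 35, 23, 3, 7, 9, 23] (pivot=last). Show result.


Elements <= 23 go left of pivot.
Result: [14, 21, 23, 3, 7, 9, 23, 35], pivot at index 6


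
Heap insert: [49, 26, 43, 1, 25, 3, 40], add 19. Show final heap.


Append 19: [49, 26, 43, 1, 25, 3, 40, 19]
Bubble up: swap idx 7(19) with idx 3(1)
Result: [49, 26, 43, 19, 25, 3, 40, 1]


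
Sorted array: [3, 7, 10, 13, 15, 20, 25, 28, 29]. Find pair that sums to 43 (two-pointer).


Two pointers: lo=0, hi=8
Found pair: (15, 28) summing to 43


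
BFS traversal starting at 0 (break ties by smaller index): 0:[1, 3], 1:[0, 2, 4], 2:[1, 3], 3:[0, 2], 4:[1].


BFS queue: start with [0]
Visit order: [0, 1, 3, 2, 4]


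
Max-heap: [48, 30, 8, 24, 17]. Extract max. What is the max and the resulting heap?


Max = 48
Replace root with last, heapify down
Resulting heap: [30, 24, 8, 17]


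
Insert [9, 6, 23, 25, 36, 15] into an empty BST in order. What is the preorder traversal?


Root = 9; build tree by BST insertion.
Preorder traversal: [9, 6, 23, 15, 25, 36]


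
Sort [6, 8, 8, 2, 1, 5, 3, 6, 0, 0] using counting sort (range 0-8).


Count array: [2, 1, 1, 1, 0, 1, 2, 0, 2]
Reconstruct: [0, 0, 1, 2, 3, 5, 6, 6, 8, 8]


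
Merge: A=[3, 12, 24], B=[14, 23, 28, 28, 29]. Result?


Compare heads, take smaller each step.
Merged: [3, 12, 14, 23, 24, 28, 28, 29]


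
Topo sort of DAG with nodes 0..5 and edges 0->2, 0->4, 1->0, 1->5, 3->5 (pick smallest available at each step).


Kahn's algorithm, process smallest node first
Order: [1, 0, 2, 3, 4, 5]


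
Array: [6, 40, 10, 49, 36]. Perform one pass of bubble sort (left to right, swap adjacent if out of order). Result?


After one pass: [6, 10, 40, 36, 49]


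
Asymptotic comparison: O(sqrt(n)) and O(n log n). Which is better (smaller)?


sublinear grows slower than linearithmic
O(sqrt(n)) is asymptotically smaller; O(n log n) grows faster


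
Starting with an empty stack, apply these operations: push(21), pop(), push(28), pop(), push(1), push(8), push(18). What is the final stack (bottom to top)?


push(21) -> [21]
pop() returns 21 -> []
push(28) -> [28]
pop() returns 28 -> []
push(1) -> [1]
push(8) -> [1, 8]
push(18) -> [1, 8, 18]
Final stack (bottom to top): [1, 8, 18]


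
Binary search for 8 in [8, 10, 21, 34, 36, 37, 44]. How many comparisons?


Search for 8:
[0,6] mid=3 arr[3]=34
[0,2] mid=1 arr[1]=10
[0,0] mid=0 arr[0]=8
Total: 3 comparisons


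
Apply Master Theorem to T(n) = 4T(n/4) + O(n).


a=4, b=4, c=1. log_4(4)=1 = c=1. Case 2: O(n^c log n) = O(n log n)
Complexity: O(n log n)


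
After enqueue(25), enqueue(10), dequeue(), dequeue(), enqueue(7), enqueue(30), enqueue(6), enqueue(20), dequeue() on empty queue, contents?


enqueue(25) -> [25]
enqueue(10) -> [25, 10]
dequeue() returns 25 -> [10]
dequeue() returns 10 -> []
enqueue(7) -> [7]
enqueue(30) -> [7, 30]
enqueue(6) -> [7, 30, 6]
enqueue(20) -> [7, 30, 6, 20]
dequeue() returns 7 -> [30, 6, 20]
Final queue (front to back): [30, 6, 20]


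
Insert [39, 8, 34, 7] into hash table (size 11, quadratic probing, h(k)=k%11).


Insertions: 39->slot 6; 8->slot 8; 34->slot 1; 7->slot 7
Table: [None, 34, None, None, None, None, 39, 7, 8, None, None]


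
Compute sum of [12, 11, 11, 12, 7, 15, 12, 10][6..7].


Prefix sums: [0, 12, 23, 34, 46, 53, 68, 80, 90]
Sum[6..7] = prefix[8] - prefix[6] = 90 - 68 = 22


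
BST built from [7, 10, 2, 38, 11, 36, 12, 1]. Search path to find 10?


BST root = 7
Search for 10: compare at each node
Path: [7, 10]


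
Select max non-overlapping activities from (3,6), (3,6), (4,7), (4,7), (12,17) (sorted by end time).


Greedy: pick earliest-ending, then skip overlaps.
Selected (2 activities): [(3, 6), (12, 17)]


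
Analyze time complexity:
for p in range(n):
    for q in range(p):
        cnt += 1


Per nesting level: O(n) * O(n) [triangular over p] = O(n^2)
Complexity: O(n^2)


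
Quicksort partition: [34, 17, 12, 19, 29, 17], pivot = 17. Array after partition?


Elements <= 17 go left of pivot.
Result: [17, 12, 17, 19, 29, 34], pivot at index 2


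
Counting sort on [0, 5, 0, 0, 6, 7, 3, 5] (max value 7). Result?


Count array: [3, 0, 0, 1, 0, 2, 1, 1]
Reconstruct: [0, 0, 0, 3, 5, 5, 6, 7]


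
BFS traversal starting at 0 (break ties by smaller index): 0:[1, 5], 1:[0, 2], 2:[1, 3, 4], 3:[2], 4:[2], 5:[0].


BFS queue: start with [0]
Visit order: [0, 1, 5, 2, 3, 4]


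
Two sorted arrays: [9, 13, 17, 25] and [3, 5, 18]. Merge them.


Compare heads, take smaller each step.
Merged: [3, 5, 9, 13, 17, 18, 25]


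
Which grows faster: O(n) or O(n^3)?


linear grows slower than cubic
O(n) is asymptotically smaller; O(n^3) grows faster


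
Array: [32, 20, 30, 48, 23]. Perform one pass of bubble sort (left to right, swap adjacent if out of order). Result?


After one pass: [20, 30, 32, 23, 48]


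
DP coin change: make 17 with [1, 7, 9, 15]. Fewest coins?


dp[0]=0; dp[i]=1+min(dp[i-c] for c in coins)
...dp[12]=4, dp[13]=5, dp[14]=2, dp[15]=1, dp[16]=2, dp[17]=3
Minimum coins for 17 = 3


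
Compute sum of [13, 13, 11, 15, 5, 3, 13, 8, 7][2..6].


Prefix sums: [0, 13, 26, 37, 52, 57, 60, 73, 81, 88]
Sum[2..6] = prefix[7] - prefix[2] = 73 - 26 = 47


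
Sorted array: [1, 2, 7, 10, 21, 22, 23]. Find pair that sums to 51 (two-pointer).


Two pointers: lo=0, hi=6
No pair sums to 51


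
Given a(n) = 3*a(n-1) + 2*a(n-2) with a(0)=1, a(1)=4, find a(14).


Build bottom-up:
...a(12)=4608514, a(13)=16413466, a(14)=3*16413466+2*4608514=58457426


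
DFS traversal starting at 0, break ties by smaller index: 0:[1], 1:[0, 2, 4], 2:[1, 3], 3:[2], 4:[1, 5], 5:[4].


DFS stack-based: start with [0]
Visit order: [0, 1, 2, 3, 4, 5]


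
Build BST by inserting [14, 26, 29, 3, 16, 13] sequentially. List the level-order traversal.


Root = 14; build tree by BST insertion.
Level-Order traversal: [14, 3, 26, 13, 16, 29]


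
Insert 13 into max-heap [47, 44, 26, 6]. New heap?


Append 13: [47, 44, 26, 6, 13]
Bubble up: no swaps needed
Result: [47, 44, 26, 6, 13]


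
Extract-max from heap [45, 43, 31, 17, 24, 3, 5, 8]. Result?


Max = 45
Replace root with last, heapify down
Resulting heap: [43, 24, 31, 17, 8, 3, 5]


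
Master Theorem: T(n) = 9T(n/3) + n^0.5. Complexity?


a=9, b=3, c=0.5. log_3(9)=2 > c=0.5. Case 1: O(n^log_b(a)) = O(n^2)
Complexity: O(n^2)


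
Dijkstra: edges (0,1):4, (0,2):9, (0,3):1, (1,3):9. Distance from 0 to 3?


Dijkstra from 0:
Distances: {0: 0, 1: 4, 2: 9, 3: 1}
Shortest distance to 3 = 1, path = [0, 3]


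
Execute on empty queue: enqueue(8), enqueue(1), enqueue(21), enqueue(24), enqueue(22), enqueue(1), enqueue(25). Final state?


enqueue(8) -> [8]
enqueue(1) -> [8, 1]
enqueue(21) -> [8, 1, 21]
enqueue(24) -> [8, 1, 21, 24]
enqueue(22) -> [8, 1, 21, 24, 22]
enqueue(1) -> [8, 1, 21, 24, 22, 1]
enqueue(25) -> [8, 1, 21, 24, 22, 1, 25]
Final queue (front to back): [8, 1, 21, 24, 22, 1, 25]


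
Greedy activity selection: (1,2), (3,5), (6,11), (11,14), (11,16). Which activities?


Greedy: pick earliest-ending, then skip overlaps.
Selected (4 activities): [(1, 2), (3, 5), (6, 11), (11, 14)]


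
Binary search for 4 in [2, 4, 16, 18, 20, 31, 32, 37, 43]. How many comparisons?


Search for 4:
[0,8] mid=4 arr[4]=20
[0,3] mid=1 arr[1]=4
Total: 2 comparisons


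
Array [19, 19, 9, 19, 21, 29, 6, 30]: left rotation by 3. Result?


Left rotate by 3: [19, 21, 29, 6, 30, 19, 19, 9]


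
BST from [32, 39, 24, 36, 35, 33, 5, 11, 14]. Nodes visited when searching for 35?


BST root = 32
Search for 35: compare at each node
Path: [32, 39, 36, 35]


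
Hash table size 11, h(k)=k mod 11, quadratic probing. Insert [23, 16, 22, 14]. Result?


Insertions: 23->slot 1; 16->slot 5; 22->slot 0; 14->slot 3
Table: [22, 23, None, 14, None, 16, None, None, None, None, None]


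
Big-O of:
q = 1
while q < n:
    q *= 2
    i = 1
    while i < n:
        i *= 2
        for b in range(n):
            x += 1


Per nesting level: O(log n) * O(log n) * O(n) = O(n (log n)^2)
Complexity: O(n (log n)^2)


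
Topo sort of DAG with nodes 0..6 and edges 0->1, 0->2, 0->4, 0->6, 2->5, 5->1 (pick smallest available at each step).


Kahn's algorithm, process smallest node first
Order: [0, 2, 3, 4, 5, 1, 6]


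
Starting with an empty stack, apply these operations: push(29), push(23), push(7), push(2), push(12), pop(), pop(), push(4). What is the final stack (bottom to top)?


push(29) -> [29]
push(23) -> [29, 23]
push(7) -> [29, 23, 7]
push(2) -> [29, 23, 7, 2]
push(12) -> [29, 23, 7, 2, 12]
pop() returns 12 -> [29, 23, 7, 2]
pop() returns 2 -> [29, 23, 7]
push(4) -> [29, 23, 7, 4]
Final stack (bottom to top): [29, 23, 7, 4]


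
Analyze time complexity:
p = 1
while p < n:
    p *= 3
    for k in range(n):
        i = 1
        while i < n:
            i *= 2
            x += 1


Per nesting level: O(log n) * O(n) * O(log n) = O(n (log n)^2)
Complexity: O(n (log n)^2)


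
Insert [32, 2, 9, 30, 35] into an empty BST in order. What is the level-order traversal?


Root = 32; build tree by BST insertion.
Level-Order traversal: [32, 2, 35, 9, 30]


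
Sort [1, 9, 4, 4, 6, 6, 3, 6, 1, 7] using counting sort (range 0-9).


Count array: [0, 2, 0, 1, 2, 0, 3, 1, 0, 1]
Reconstruct: [1, 1, 3, 4, 4, 6, 6, 6, 7, 9]


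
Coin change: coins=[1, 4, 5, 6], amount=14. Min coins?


dp[0]=0; dp[i]=1+min(dp[i-c] for c in coins)
...dp[9]=2, dp[10]=2, dp[11]=2, dp[12]=2, dp[13]=3, dp[14]=3
Minimum coins for 14 = 3


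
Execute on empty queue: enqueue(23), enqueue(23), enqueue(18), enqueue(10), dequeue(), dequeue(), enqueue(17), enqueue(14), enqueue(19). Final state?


enqueue(23) -> [23]
enqueue(23) -> [23, 23]
enqueue(18) -> [23, 23, 18]
enqueue(10) -> [23, 23, 18, 10]
dequeue() returns 23 -> [23, 18, 10]
dequeue() returns 23 -> [18, 10]
enqueue(17) -> [18, 10, 17]
enqueue(14) -> [18, 10, 17, 14]
enqueue(19) -> [18, 10, 17, 14, 19]
Final queue (front to back): [18, 10, 17, 14, 19]


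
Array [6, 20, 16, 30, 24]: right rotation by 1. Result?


Right rotate by 1: [24, 6, 20, 16, 30]


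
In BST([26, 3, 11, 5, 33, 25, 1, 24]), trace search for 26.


BST root = 26
Search for 26: compare at each node
Path: [26]


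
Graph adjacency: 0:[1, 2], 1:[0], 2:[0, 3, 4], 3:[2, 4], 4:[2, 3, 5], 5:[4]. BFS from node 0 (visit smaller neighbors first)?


BFS queue: start with [0]
Visit order: [0, 1, 2, 3, 4, 5]


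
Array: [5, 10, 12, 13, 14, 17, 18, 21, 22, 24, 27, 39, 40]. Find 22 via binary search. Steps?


Search for 22:
[0,12] mid=6 arr[6]=18
[7,12] mid=9 arr[9]=24
[7,8] mid=7 arr[7]=21
[8,8] mid=8 arr[8]=22
Total: 4 comparisons


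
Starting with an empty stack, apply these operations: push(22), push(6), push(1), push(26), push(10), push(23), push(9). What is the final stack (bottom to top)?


push(22) -> [22]
push(6) -> [22, 6]
push(1) -> [22, 6, 1]
push(26) -> [22, 6, 1, 26]
push(10) -> [22, 6, 1, 26, 10]
push(23) -> [22, 6, 1, 26, 10, 23]
push(9) -> [22, 6, 1, 26, 10, 23, 9]
Final stack (bottom to top): [22, 6, 1, 26, 10, 23, 9]


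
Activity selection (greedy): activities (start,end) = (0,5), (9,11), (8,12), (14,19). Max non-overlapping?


Greedy: pick earliest-ending, then skip overlaps.
Selected (3 activities): [(0, 5), (9, 11), (14, 19)]


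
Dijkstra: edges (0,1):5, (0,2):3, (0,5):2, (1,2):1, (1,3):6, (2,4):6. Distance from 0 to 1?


Dijkstra from 0:
Distances: {0: 0, 1: 4, 2: 3, 3: 10, 4: 9, 5: 2}
Shortest distance to 1 = 4, path = [0, 2, 1]


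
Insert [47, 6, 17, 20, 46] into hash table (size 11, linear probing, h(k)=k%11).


Insertions: 47->slot 3; 6->slot 6; 17->slot 7; 20->slot 9; 46->slot 2
Table: [None, None, 46, 47, None, None, 6, 17, None, 20, None]


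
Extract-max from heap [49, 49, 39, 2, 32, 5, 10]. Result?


Max = 49
Replace root with last, heapify down
Resulting heap: [49, 32, 39, 2, 10, 5]


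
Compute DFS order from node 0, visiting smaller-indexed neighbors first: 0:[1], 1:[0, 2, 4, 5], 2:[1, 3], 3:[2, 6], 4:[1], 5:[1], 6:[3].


DFS stack-based: start with [0]
Visit order: [0, 1, 2, 3, 6, 4, 5]


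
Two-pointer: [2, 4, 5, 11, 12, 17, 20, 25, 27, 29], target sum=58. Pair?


Two pointers: lo=0, hi=9
No pair sums to 58


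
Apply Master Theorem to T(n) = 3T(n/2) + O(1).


a=3, b=2, c=0. log_2(3)=1.585 > c=0. Case 1: O(n^log_b(a)) = O(n^1.585)
Complexity: O(n^1.585)


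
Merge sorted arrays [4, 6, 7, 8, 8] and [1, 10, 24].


Compare heads, take smaller each step.
Merged: [1, 4, 6, 7, 8, 8, 10, 24]


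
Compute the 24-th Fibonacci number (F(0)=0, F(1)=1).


F(n)=F(n-1)+F(n-2)
...F(22)=17711, F(23)=28657, F(24)=46368


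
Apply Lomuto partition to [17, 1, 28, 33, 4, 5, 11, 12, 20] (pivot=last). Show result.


Elements <= 20 go left of pivot.
Result: [17, 1, 4, 5, 11, 12, 20, 33, 28], pivot at index 6


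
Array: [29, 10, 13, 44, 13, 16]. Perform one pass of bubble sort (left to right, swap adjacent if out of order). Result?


After one pass: [10, 13, 29, 13, 16, 44]


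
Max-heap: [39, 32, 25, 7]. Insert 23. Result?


Append 23: [39, 32, 25, 7, 23]
Bubble up: no swaps needed
Result: [39, 32, 25, 7, 23]


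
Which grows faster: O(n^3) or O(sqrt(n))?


sublinear grows slower than cubic
O(sqrt(n)) is asymptotically smaller; O(n^3) grows faster


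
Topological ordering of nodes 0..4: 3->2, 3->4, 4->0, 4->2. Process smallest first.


Kahn's algorithm, process smallest node first
Order: [1, 3, 4, 0, 2]


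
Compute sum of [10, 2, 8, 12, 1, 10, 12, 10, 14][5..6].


Prefix sums: [0, 10, 12, 20, 32, 33, 43, 55, 65, 79]
Sum[5..6] = prefix[7] - prefix[5] = 55 - 33 = 22


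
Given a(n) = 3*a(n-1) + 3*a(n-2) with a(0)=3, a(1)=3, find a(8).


Build bottom-up:
...a(6)=3483, a(7)=13203, a(8)=3*13203+3*3483=50058


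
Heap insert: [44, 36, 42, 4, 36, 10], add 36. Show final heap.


Append 36: [44, 36, 42, 4, 36, 10, 36]
Bubble up: no swaps needed
Result: [44, 36, 42, 4, 36, 10, 36]


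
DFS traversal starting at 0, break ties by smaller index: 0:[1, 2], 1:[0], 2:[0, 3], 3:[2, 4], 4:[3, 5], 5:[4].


DFS stack-based: start with [0]
Visit order: [0, 1, 2, 3, 4, 5]


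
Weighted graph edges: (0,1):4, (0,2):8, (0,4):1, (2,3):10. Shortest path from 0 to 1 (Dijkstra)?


Dijkstra from 0:
Distances: {0: 0, 1: 4, 2: 8, 3: 18, 4: 1}
Shortest distance to 1 = 4, path = [0, 1]


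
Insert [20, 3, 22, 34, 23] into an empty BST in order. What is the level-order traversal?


Root = 20; build tree by BST insertion.
Level-Order traversal: [20, 3, 22, 34, 23]


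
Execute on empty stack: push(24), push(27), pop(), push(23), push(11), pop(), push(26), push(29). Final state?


push(24) -> [24]
push(27) -> [24, 27]
pop() returns 27 -> [24]
push(23) -> [24, 23]
push(11) -> [24, 23, 11]
pop() returns 11 -> [24, 23]
push(26) -> [24, 23, 26]
push(29) -> [24, 23, 26, 29]
Final stack (bottom to top): [24, 23, 26, 29]


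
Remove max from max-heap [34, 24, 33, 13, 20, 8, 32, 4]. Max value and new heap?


Max = 34
Replace root with last, heapify down
Resulting heap: [33, 24, 32, 13, 20, 8, 4]


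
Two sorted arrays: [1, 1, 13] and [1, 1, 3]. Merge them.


Compare heads, take smaller each step.
Merged: [1, 1, 1, 1, 3, 13]


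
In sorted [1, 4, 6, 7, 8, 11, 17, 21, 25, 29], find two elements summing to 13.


Two pointers: lo=0, hi=9
Found pair: (6, 7) summing to 13


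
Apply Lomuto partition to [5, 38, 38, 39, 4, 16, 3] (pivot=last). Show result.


Elements <= 3 go left of pivot.
Result: [3, 38, 38, 39, 4, 16, 5], pivot at index 0


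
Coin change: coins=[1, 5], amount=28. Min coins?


dp[0]=0; dp[i]=1+min(dp[i-c] for c in coins)
...dp[23]=7, dp[24]=8, dp[25]=5, dp[26]=6, dp[27]=7, dp[28]=8
Minimum coins for 28 = 8


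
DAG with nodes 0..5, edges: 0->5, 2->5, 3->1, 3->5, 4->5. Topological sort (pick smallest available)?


Kahn's algorithm, process smallest node first
Order: [0, 2, 3, 1, 4, 5]


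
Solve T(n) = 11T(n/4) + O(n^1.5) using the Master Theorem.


a=11, b=4, c=1.5. log_4(11)=1.730 > c=1.5. Case 1: O(n^log_b(a)) = O(n^1.730)
Complexity: O(n^1.730)


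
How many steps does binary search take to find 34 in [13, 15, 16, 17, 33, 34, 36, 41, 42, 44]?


Search for 34:
[0,9] mid=4 arr[4]=33
[5,9] mid=7 arr[7]=41
[5,6] mid=5 arr[5]=34
Total: 3 comparisons


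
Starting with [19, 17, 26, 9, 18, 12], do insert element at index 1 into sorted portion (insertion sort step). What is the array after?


After one pass: [17, 19, 26, 9, 18, 12]


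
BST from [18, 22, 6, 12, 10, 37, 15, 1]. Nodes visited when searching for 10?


BST root = 18
Search for 10: compare at each node
Path: [18, 6, 12, 10]


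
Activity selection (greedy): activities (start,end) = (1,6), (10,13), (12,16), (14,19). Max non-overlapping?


Greedy: pick earliest-ending, then skip overlaps.
Selected (3 activities): [(1, 6), (10, 13), (14, 19)]


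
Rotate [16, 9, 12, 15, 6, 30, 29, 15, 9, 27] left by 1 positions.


Left rotate by 1: [9, 12, 15, 6, 30, 29, 15, 9, 27, 16]


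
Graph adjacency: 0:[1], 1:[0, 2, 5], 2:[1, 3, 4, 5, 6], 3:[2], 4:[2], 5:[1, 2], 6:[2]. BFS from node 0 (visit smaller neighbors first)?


BFS queue: start with [0]
Visit order: [0, 1, 2, 5, 3, 4, 6]


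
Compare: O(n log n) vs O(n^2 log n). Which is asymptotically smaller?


linearithmic grows slower than n^2 log n
O(n log n) is asymptotically smaller; O(n^2 log n) grows faster


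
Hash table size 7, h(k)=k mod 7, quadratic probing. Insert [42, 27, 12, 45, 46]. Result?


Insertions: 42->slot 0; 27->slot 6; 12->slot 5; 45->slot 3; 46->slot 4
Table: [42, None, None, 45, 46, 12, 27]


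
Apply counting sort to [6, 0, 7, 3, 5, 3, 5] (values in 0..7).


Count array: [1, 0, 0, 2, 0, 2, 1, 1]
Reconstruct: [0, 3, 3, 5, 5, 6, 7]


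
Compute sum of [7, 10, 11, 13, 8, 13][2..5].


Prefix sums: [0, 7, 17, 28, 41, 49, 62]
Sum[2..5] = prefix[6] - prefix[2] = 62 - 17 = 45


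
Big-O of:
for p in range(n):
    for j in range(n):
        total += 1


Per nesting level: O(n) * O(n) = O(n^2)
Complexity: O(n^2)


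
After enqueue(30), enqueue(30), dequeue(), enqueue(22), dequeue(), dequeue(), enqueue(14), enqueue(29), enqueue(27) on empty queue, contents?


enqueue(30) -> [30]
enqueue(30) -> [30, 30]
dequeue() returns 30 -> [30]
enqueue(22) -> [30, 22]
dequeue() returns 30 -> [22]
dequeue() returns 22 -> []
enqueue(14) -> [14]
enqueue(29) -> [14, 29]
enqueue(27) -> [14, 29, 27]
Final queue (front to back): [14, 29, 27]


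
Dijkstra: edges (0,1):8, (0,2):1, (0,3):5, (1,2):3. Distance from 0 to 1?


Dijkstra from 0:
Distances: {0: 0, 1: 4, 2: 1, 3: 5}
Shortest distance to 1 = 4, path = [0, 2, 1]


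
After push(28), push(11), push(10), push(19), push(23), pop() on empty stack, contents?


push(28) -> [28]
push(11) -> [28, 11]
push(10) -> [28, 11, 10]
push(19) -> [28, 11, 10, 19]
push(23) -> [28, 11, 10, 19, 23]
pop() returns 23 -> [28, 11, 10, 19]
Final stack (bottom to top): [28, 11, 10, 19]


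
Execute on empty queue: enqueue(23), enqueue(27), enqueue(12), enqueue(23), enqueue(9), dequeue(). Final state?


enqueue(23) -> [23]
enqueue(27) -> [23, 27]
enqueue(12) -> [23, 27, 12]
enqueue(23) -> [23, 27, 12, 23]
enqueue(9) -> [23, 27, 12, 23, 9]
dequeue() returns 23 -> [27, 12, 23, 9]
Final queue (front to back): [27, 12, 23, 9]


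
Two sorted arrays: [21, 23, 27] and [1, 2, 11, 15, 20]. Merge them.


Compare heads, take smaller each step.
Merged: [1, 2, 11, 15, 20, 21, 23, 27]


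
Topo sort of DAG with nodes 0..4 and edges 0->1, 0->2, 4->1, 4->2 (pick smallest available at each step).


Kahn's algorithm, process smallest node first
Order: [0, 3, 4, 1, 2]


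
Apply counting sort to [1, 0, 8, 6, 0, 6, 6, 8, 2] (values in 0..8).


Count array: [2, 1, 1, 0, 0, 0, 3, 0, 2]
Reconstruct: [0, 0, 1, 2, 6, 6, 6, 8, 8]


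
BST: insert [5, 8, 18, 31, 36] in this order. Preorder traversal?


Root = 5; build tree by BST insertion.
Preorder traversal: [5, 8, 18, 31, 36]


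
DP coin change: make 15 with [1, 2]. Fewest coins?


dp[0]=0; dp[i]=1+min(dp[i-c] for c in coins)
...dp[10]=5, dp[11]=6, dp[12]=6, dp[13]=7, dp[14]=7, dp[15]=8
Minimum coins for 15 = 8


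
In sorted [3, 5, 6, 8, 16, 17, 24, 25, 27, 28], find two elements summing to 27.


Two pointers: lo=0, hi=9
Found pair: (3, 24) summing to 27


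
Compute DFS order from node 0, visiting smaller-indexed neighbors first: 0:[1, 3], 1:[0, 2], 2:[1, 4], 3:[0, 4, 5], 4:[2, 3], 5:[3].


DFS stack-based: start with [0]
Visit order: [0, 1, 2, 4, 3, 5]
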